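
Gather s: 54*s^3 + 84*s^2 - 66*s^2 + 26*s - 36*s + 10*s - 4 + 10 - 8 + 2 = 54*s^3 + 18*s^2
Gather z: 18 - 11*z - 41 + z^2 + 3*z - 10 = z^2 - 8*z - 33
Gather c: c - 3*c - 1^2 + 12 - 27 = -2*c - 16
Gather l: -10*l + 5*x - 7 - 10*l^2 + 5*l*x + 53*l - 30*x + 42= -10*l^2 + l*(5*x + 43) - 25*x + 35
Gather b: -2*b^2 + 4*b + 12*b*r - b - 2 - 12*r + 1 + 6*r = -2*b^2 + b*(12*r + 3) - 6*r - 1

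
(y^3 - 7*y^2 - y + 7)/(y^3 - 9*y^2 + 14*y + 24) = (y^2 - 8*y + 7)/(y^2 - 10*y + 24)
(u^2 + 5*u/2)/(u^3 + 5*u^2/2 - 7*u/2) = (2*u + 5)/(2*u^2 + 5*u - 7)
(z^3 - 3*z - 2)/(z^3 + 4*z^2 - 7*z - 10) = (z + 1)/(z + 5)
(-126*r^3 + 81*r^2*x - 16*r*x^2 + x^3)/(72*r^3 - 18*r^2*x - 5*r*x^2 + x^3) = (-7*r + x)/(4*r + x)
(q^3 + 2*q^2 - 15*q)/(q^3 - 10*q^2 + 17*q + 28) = q*(q^2 + 2*q - 15)/(q^3 - 10*q^2 + 17*q + 28)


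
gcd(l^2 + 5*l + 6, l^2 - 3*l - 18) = l + 3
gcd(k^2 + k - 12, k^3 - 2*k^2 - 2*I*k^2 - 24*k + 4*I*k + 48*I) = k + 4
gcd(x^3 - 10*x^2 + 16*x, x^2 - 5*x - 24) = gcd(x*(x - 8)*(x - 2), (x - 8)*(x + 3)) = x - 8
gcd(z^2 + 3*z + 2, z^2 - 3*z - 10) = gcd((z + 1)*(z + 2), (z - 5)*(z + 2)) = z + 2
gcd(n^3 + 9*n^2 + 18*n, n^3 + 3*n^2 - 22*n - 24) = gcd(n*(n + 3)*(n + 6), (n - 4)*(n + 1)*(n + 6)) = n + 6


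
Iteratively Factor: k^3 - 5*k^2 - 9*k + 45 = (k + 3)*(k^2 - 8*k + 15) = (k - 5)*(k + 3)*(k - 3)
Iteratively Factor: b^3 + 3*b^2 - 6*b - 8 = (b - 2)*(b^2 + 5*b + 4) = (b - 2)*(b + 4)*(b + 1)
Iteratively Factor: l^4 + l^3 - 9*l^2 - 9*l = (l - 3)*(l^3 + 4*l^2 + 3*l) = (l - 3)*(l + 3)*(l^2 + l) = l*(l - 3)*(l + 3)*(l + 1)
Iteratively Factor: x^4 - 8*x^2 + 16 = (x + 2)*(x^3 - 2*x^2 - 4*x + 8) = (x - 2)*(x + 2)*(x^2 - 4) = (x - 2)^2*(x + 2)*(x + 2)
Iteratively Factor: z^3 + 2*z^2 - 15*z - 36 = (z - 4)*(z^2 + 6*z + 9) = (z - 4)*(z + 3)*(z + 3)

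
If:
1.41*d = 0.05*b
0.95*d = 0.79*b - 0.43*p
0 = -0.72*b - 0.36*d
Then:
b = 0.00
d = 0.00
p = 0.00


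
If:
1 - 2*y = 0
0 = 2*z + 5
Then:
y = 1/2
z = -5/2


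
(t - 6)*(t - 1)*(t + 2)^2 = t^4 - 3*t^3 - 18*t^2 - 4*t + 24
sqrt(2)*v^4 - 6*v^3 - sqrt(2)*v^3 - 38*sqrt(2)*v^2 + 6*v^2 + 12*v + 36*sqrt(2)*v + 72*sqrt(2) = (v - 2)*(v - 6*sqrt(2))*(v + 3*sqrt(2))*(sqrt(2)*v + sqrt(2))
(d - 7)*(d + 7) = d^2 - 49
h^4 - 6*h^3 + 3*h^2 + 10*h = h*(h - 5)*(h - 2)*(h + 1)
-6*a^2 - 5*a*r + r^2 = (-6*a + r)*(a + r)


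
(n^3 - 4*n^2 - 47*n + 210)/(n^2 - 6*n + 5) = (n^2 + n - 42)/(n - 1)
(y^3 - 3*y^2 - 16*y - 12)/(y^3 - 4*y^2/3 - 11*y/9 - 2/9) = 9*(-y^3 + 3*y^2 + 16*y + 12)/(-9*y^3 + 12*y^2 + 11*y + 2)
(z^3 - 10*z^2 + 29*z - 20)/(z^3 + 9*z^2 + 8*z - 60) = (z^3 - 10*z^2 + 29*z - 20)/(z^3 + 9*z^2 + 8*z - 60)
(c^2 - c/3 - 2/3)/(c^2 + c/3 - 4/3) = (3*c + 2)/(3*c + 4)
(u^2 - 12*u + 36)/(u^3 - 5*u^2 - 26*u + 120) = (u - 6)/(u^2 + u - 20)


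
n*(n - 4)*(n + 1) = n^3 - 3*n^2 - 4*n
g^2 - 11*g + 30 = (g - 6)*(g - 5)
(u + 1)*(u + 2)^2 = u^3 + 5*u^2 + 8*u + 4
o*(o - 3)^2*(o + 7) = o^4 + o^3 - 33*o^2 + 63*o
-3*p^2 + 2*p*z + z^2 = (-p + z)*(3*p + z)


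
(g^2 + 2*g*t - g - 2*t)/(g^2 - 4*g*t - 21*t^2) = (-g^2 - 2*g*t + g + 2*t)/(-g^2 + 4*g*t + 21*t^2)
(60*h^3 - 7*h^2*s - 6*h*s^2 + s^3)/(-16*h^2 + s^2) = (-15*h^2 - 2*h*s + s^2)/(4*h + s)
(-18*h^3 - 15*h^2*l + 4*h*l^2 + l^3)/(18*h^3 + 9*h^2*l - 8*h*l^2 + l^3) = (-6*h - l)/(6*h - l)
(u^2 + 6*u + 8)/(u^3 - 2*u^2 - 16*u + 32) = (u + 2)/(u^2 - 6*u + 8)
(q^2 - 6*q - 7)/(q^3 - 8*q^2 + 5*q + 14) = 1/(q - 2)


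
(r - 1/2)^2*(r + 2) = r^3 + r^2 - 7*r/4 + 1/2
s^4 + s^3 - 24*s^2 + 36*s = s*(s - 3)*(s - 2)*(s + 6)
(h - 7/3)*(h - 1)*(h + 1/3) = h^3 - 3*h^2 + 11*h/9 + 7/9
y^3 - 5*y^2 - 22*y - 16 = (y - 8)*(y + 1)*(y + 2)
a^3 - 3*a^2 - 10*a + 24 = (a - 4)*(a - 2)*(a + 3)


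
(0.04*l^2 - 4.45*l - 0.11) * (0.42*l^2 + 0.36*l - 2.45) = 0.0168*l^4 - 1.8546*l^3 - 1.7462*l^2 + 10.8629*l + 0.2695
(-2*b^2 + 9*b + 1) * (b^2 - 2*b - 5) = -2*b^4 + 13*b^3 - 7*b^2 - 47*b - 5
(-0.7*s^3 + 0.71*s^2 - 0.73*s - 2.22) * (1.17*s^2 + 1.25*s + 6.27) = -0.819*s^5 - 0.0443000000000001*s^4 - 4.3556*s^3 + 0.9418*s^2 - 7.3521*s - 13.9194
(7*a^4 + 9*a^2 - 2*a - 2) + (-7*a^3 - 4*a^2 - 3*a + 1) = 7*a^4 - 7*a^3 + 5*a^2 - 5*a - 1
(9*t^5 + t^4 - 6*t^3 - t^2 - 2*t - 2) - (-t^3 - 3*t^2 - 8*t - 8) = 9*t^5 + t^4 - 5*t^3 + 2*t^2 + 6*t + 6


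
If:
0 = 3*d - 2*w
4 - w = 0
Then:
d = 8/3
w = 4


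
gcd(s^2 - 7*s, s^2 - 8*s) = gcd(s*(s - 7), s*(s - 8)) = s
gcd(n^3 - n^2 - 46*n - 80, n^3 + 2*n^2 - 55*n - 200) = n^2 - 3*n - 40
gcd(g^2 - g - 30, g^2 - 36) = g - 6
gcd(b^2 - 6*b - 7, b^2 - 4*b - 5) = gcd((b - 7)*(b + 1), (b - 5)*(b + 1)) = b + 1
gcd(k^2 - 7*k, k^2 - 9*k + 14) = k - 7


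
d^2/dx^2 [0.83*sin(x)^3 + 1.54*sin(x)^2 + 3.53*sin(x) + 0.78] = -4.1525*sin(x) + 1.8675*sin(3*x) + 3.08*cos(2*x)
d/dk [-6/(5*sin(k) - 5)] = 6*cos(k)/(5*(sin(k) - 1)^2)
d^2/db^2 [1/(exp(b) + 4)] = (exp(b) - 4)*exp(b)/(exp(b) + 4)^3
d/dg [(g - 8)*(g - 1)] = 2*g - 9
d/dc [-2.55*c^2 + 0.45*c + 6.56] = 0.45 - 5.1*c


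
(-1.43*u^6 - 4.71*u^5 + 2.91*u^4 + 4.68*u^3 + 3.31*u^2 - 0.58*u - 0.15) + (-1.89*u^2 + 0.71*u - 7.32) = -1.43*u^6 - 4.71*u^5 + 2.91*u^4 + 4.68*u^3 + 1.42*u^2 + 0.13*u - 7.47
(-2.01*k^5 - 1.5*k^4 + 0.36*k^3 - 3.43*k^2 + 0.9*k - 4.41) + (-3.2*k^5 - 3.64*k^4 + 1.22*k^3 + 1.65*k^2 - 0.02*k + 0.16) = -5.21*k^5 - 5.14*k^4 + 1.58*k^3 - 1.78*k^2 + 0.88*k - 4.25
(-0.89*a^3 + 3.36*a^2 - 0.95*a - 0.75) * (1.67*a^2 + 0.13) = -1.4863*a^5 + 5.6112*a^4 - 1.7022*a^3 - 0.8157*a^2 - 0.1235*a - 0.0975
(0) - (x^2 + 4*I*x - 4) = -x^2 - 4*I*x + 4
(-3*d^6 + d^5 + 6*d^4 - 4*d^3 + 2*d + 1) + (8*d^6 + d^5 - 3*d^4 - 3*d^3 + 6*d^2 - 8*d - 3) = 5*d^6 + 2*d^5 + 3*d^4 - 7*d^3 + 6*d^2 - 6*d - 2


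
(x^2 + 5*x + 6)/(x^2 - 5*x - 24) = (x + 2)/(x - 8)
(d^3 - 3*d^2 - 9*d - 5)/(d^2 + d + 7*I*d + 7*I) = (d^2 - 4*d - 5)/(d + 7*I)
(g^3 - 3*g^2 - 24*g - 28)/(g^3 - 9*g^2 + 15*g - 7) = (g^2 + 4*g + 4)/(g^2 - 2*g + 1)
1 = 1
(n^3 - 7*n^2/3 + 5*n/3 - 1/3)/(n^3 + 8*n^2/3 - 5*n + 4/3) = (n - 1)/(n + 4)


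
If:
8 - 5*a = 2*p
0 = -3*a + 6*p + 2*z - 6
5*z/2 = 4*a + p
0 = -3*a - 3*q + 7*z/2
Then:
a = 53/42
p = 71/84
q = 125/84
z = 33/14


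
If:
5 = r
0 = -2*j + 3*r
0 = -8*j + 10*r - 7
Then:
No Solution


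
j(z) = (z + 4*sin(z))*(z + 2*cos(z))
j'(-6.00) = -21.90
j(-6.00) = 19.92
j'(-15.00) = -6.81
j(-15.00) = 290.76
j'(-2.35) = -5.79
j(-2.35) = 19.51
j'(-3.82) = 11.70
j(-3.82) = 7.04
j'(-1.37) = -17.40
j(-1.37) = 5.14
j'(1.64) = -4.52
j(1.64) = 8.46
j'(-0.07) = 9.21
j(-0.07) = -0.67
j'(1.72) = -4.97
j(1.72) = 8.07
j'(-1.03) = -12.11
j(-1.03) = 0.00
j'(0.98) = 3.92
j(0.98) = 9.01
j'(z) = (1 - 2*sin(z))*(z + 4*sin(z)) + (z + 2*cos(z))*(4*cos(z) + 1) = -(z + 4*sin(z))*(2*sin(z) - 1) + (z + 2*cos(z))*(4*cos(z) + 1)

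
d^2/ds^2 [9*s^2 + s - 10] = 18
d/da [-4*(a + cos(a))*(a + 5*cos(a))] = 24*a*sin(a) - 8*a + 20*sin(2*a) - 24*cos(a)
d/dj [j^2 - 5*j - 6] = 2*j - 5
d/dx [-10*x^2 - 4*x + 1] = -20*x - 4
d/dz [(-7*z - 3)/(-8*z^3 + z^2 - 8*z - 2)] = (56*z^3 - 7*z^2 + 56*z - 2*(7*z + 3)*(12*z^2 - z + 4) + 14)/(8*z^3 - z^2 + 8*z + 2)^2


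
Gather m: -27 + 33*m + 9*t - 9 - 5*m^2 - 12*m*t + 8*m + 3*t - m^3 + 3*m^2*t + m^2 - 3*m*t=-m^3 + m^2*(3*t - 4) + m*(41 - 15*t) + 12*t - 36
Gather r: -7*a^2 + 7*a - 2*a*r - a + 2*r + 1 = -7*a^2 + 6*a + r*(2 - 2*a) + 1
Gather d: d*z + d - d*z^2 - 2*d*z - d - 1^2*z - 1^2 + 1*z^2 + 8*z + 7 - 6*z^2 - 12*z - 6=d*(-z^2 - z) - 5*z^2 - 5*z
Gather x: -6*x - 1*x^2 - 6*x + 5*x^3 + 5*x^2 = 5*x^3 + 4*x^2 - 12*x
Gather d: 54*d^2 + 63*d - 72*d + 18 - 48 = 54*d^2 - 9*d - 30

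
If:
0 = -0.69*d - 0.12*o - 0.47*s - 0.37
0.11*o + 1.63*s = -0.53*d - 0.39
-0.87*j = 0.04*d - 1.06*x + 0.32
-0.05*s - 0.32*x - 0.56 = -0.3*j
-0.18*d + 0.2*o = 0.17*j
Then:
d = -2.42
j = 16.46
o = 11.81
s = -0.25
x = 13.72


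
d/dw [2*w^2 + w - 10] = 4*w + 1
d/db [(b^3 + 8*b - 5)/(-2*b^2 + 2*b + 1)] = (-2*b^4 + 4*b^3 + 19*b^2 - 20*b + 18)/(4*b^4 - 8*b^3 + 4*b + 1)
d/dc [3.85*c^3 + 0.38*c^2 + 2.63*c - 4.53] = 11.55*c^2 + 0.76*c + 2.63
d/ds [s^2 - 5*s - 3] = 2*s - 5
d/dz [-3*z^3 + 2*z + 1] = 2 - 9*z^2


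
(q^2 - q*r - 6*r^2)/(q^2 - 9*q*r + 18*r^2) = (q + 2*r)/(q - 6*r)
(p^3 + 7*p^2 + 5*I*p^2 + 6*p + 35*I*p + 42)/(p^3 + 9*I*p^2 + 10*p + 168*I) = (p^2 + p*(7 - I) - 7*I)/(p^2 + 3*I*p + 28)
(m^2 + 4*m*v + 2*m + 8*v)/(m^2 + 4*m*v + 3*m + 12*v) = (m + 2)/(m + 3)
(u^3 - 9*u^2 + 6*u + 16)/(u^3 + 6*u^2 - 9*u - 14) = (u - 8)/(u + 7)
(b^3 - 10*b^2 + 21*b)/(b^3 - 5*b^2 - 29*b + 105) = b/(b + 5)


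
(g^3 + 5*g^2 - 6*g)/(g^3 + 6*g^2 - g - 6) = g/(g + 1)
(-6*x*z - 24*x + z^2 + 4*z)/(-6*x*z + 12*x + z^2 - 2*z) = (z + 4)/(z - 2)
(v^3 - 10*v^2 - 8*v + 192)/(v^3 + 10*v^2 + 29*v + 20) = (v^2 - 14*v + 48)/(v^2 + 6*v + 5)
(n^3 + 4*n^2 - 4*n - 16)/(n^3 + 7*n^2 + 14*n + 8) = (n - 2)/(n + 1)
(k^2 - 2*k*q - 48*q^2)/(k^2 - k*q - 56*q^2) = (k + 6*q)/(k + 7*q)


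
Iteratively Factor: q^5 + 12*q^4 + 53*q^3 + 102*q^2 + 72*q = (q + 3)*(q^4 + 9*q^3 + 26*q^2 + 24*q) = q*(q + 3)*(q^3 + 9*q^2 + 26*q + 24) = q*(q + 3)*(q + 4)*(q^2 + 5*q + 6) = q*(q + 3)^2*(q + 4)*(q + 2)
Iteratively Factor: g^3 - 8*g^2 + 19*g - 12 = (g - 1)*(g^2 - 7*g + 12) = (g - 3)*(g - 1)*(g - 4)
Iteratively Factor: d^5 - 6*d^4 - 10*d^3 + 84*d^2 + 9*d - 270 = (d - 5)*(d^4 - d^3 - 15*d^2 + 9*d + 54) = (d - 5)*(d + 2)*(d^3 - 3*d^2 - 9*d + 27) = (d - 5)*(d - 3)*(d + 2)*(d^2 - 9) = (d - 5)*(d - 3)*(d + 2)*(d + 3)*(d - 3)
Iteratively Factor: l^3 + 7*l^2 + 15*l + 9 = (l + 3)*(l^2 + 4*l + 3) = (l + 1)*(l + 3)*(l + 3)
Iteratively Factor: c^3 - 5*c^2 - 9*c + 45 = (c - 5)*(c^2 - 9) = (c - 5)*(c - 3)*(c + 3)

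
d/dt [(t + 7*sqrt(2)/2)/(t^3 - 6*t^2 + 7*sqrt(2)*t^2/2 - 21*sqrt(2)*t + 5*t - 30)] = 2*(2*t^3 - 12*t^2 + 7*sqrt(2)*t^2 - 42*sqrt(2)*t + 10*t - (2*t + 7*sqrt(2))*(3*t^2 - 12*t + 7*sqrt(2)*t - 21*sqrt(2) + 5) - 60)/(2*t^3 - 12*t^2 + 7*sqrt(2)*t^2 - 42*sqrt(2)*t + 10*t - 60)^2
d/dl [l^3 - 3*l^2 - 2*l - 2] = 3*l^2 - 6*l - 2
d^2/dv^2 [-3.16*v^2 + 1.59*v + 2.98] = -6.32000000000000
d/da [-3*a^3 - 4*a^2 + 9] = a*(-9*a - 8)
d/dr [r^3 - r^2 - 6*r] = 3*r^2 - 2*r - 6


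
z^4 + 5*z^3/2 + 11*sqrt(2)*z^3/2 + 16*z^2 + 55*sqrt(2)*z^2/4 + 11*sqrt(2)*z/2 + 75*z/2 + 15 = (z + 1/2)*(z + 2)*(z + 5*sqrt(2)/2)*(z + 3*sqrt(2))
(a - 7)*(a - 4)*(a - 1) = a^3 - 12*a^2 + 39*a - 28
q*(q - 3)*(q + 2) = q^3 - q^2 - 6*q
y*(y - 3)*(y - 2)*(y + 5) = y^4 - 19*y^2 + 30*y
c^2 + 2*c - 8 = (c - 2)*(c + 4)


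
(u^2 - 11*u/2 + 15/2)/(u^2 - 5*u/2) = (u - 3)/u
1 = 1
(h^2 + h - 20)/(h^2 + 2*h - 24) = (h + 5)/(h + 6)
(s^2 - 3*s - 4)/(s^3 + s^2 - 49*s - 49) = (s - 4)/(s^2 - 49)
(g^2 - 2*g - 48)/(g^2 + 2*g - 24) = (g - 8)/(g - 4)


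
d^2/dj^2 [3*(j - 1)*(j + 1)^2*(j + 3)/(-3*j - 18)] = 2*(-3*j^4 - 52*j^3 - 288*j^2 - 432*j - 93)/(j^3 + 18*j^2 + 108*j + 216)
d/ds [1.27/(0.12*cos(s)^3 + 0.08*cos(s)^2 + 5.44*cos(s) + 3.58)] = (0.4572*cos(s)^2 + 0.2032*cos(s) + 6.9088)*sin(s)/(0.12*cos(s)^3 + 0.08*cos(s)^2 + 5.44*cos(s) + 3.58)^2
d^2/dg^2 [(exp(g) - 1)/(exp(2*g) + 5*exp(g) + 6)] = (exp(4*g) - 9*exp(3*g) - 51*exp(2*g) - 31*exp(g) + 66)*exp(g)/(exp(6*g) + 15*exp(5*g) + 93*exp(4*g) + 305*exp(3*g) + 558*exp(2*g) + 540*exp(g) + 216)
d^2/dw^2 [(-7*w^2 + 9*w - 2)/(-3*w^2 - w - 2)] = 12*(-17*w^3 - 12*w^2 + 30*w + 6)/(27*w^6 + 27*w^5 + 63*w^4 + 37*w^3 + 42*w^2 + 12*w + 8)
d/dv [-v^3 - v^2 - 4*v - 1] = -3*v^2 - 2*v - 4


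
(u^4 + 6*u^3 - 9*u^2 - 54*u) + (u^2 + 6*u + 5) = u^4 + 6*u^3 - 8*u^2 - 48*u + 5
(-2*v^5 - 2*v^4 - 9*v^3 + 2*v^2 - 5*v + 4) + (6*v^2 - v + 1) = -2*v^5 - 2*v^4 - 9*v^3 + 8*v^2 - 6*v + 5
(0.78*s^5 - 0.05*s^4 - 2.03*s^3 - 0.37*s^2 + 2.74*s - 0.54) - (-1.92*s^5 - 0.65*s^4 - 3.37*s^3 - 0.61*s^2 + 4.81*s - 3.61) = 2.7*s^5 + 0.6*s^4 + 1.34*s^3 + 0.24*s^2 - 2.07*s + 3.07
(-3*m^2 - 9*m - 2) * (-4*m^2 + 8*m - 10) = 12*m^4 + 12*m^3 - 34*m^2 + 74*m + 20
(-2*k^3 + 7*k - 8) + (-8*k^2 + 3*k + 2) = -2*k^3 - 8*k^2 + 10*k - 6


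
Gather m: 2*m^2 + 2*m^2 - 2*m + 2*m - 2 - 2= 4*m^2 - 4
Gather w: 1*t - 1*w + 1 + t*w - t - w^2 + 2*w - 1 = -w^2 + w*(t + 1)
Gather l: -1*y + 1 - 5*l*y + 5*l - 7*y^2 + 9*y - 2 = l*(5 - 5*y) - 7*y^2 + 8*y - 1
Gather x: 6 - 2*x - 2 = 4 - 2*x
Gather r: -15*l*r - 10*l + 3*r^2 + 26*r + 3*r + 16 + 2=-10*l + 3*r^2 + r*(29 - 15*l) + 18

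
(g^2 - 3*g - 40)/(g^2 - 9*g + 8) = (g + 5)/(g - 1)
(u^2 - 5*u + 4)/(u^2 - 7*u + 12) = (u - 1)/(u - 3)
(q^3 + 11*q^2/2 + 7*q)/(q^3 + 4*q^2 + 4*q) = (q + 7/2)/(q + 2)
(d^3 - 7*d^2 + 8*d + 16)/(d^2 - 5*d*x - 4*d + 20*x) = (-d^2 + 3*d + 4)/(-d + 5*x)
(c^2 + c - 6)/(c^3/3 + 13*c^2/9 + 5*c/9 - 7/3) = 9*(c - 2)/(3*c^2 + 4*c - 7)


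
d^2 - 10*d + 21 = (d - 7)*(d - 3)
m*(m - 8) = m^2 - 8*m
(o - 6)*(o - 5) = o^2 - 11*o + 30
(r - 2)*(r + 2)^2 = r^3 + 2*r^2 - 4*r - 8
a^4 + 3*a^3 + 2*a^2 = a^2*(a + 1)*(a + 2)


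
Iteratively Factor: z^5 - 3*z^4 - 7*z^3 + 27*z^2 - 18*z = (z - 1)*(z^4 - 2*z^3 - 9*z^2 + 18*z) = (z - 1)*(z + 3)*(z^3 - 5*z^2 + 6*z) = z*(z - 1)*(z + 3)*(z^2 - 5*z + 6) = z*(z - 3)*(z - 1)*(z + 3)*(z - 2)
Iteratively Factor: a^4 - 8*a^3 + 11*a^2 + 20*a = (a - 5)*(a^3 - 3*a^2 - 4*a) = (a - 5)*(a - 4)*(a^2 + a) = a*(a - 5)*(a - 4)*(a + 1)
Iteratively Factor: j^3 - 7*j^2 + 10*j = (j - 5)*(j^2 - 2*j) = j*(j - 5)*(j - 2)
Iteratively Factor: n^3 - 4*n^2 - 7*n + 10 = (n + 2)*(n^2 - 6*n + 5) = (n - 5)*(n + 2)*(n - 1)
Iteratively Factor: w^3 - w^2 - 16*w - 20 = (w - 5)*(w^2 + 4*w + 4) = (w - 5)*(w + 2)*(w + 2)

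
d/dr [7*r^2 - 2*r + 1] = 14*r - 2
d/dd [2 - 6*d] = -6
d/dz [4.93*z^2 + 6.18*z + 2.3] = 9.86*z + 6.18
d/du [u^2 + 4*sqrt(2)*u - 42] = 2*u + 4*sqrt(2)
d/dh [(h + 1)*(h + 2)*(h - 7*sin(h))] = -(h + 1)*(h + 2)*(7*cos(h) - 1) + (h + 1)*(h - 7*sin(h)) + (h + 2)*(h - 7*sin(h))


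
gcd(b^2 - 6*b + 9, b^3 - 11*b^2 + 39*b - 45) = b^2 - 6*b + 9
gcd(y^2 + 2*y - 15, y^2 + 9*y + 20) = y + 5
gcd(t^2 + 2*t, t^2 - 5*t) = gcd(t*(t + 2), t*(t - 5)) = t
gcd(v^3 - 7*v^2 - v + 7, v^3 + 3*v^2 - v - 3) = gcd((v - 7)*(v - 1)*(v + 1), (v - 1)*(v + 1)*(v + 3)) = v^2 - 1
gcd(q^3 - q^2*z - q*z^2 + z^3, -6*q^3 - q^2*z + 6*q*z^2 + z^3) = -q^2 + z^2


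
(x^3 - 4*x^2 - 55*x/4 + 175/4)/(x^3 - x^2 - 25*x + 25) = (x^2 + x - 35/4)/(x^2 + 4*x - 5)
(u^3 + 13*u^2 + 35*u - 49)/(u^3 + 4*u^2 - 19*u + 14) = (u + 7)/(u - 2)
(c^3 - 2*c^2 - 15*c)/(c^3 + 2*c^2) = (c^2 - 2*c - 15)/(c*(c + 2))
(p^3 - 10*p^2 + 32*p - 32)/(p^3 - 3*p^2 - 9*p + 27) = (p^3 - 10*p^2 + 32*p - 32)/(p^3 - 3*p^2 - 9*p + 27)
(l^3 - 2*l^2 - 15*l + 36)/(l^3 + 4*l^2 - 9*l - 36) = (l - 3)/(l + 3)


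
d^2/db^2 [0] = 0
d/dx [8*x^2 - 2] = 16*x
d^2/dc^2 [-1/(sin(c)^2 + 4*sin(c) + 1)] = 2*(2*sin(c)^4 + 6*sin(c)^3 + 3*sin(c)^2 - 14*sin(c) - 15)/(sin(c)^2 + 4*sin(c) + 1)^3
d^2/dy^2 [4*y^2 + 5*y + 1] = 8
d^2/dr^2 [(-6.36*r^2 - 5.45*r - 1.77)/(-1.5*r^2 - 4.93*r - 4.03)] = (-69.5393999999999*r^3 - 206.7822*r^2 - 119.1366*r + 54.664184)/(3.375*r^6 + 33.2775*r^5 + 136.57455*r^4 + 298.634257*r^3 + 366.930291*r^2 + 240.202911*r + 65.450827)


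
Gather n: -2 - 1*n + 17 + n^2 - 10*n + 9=n^2 - 11*n + 24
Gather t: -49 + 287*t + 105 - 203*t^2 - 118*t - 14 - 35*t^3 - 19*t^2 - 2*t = -35*t^3 - 222*t^2 + 167*t + 42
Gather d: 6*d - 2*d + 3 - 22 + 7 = 4*d - 12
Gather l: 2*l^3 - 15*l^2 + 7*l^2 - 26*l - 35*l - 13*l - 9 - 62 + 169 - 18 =2*l^3 - 8*l^2 - 74*l + 80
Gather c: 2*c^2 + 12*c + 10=2*c^2 + 12*c + 10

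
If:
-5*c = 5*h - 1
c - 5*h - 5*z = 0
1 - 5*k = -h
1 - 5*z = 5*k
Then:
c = 4/25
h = 1/25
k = 26/125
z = -1/125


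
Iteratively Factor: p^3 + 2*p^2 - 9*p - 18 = (p + 3)*(p^2 - p - 6) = (p + 2)*(p + 3)*(p - 3)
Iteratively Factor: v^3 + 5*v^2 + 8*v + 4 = (v + 2)*(v^2 + 3*v + 2) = (v + 1)*(v + 2)*(v + 2)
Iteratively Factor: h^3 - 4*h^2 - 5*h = (h + 1)*(h^2 - 5*h) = h*(h + 1)*(h - 5)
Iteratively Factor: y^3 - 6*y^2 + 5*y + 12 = (y + 1)*(y^2 - 7*y + 12) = (y - 3)*(y + 1)*(y - 4)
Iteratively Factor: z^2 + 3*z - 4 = (z - 1)*(z + 4)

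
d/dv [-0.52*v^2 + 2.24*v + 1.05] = 2.24 - 1.04*v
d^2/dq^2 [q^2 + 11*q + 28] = 2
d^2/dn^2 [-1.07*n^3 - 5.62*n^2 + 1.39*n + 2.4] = -6.42*n - 11.24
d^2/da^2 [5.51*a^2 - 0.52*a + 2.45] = 11.0200000000000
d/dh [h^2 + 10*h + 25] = 2*h + 10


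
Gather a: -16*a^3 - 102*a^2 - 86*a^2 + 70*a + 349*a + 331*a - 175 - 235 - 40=-16*a^3 - 188*a^2 + 750*a - 450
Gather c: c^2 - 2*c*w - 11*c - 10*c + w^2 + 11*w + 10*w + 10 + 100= c^2 + c*(-2*w - 21) + w^2 + 21*w + 110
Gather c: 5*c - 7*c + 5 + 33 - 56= -2*c - 18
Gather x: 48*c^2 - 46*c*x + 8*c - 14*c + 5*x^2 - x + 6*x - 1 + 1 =48*c^2 - 6*c + 5*x^2 + x*(5 - 46*c)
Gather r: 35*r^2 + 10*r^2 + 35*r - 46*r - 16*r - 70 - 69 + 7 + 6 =45*r^2 - 27*r - 126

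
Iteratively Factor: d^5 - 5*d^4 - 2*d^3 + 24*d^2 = (d)*(d^4 - 5*d^3 - 2*d^2 + 24*d) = d*(d - 3)*(d^3 - 2*d^2 - 8*d) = d*(d - 4)*(d - 3)*(d^2 + 2*d) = d*(d - 4)*(d - 3)*(d + 2)*(d)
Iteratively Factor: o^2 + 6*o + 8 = (o + 2)*(o + 4)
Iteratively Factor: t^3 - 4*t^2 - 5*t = (t - 5)*(t^2 + t) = (t - 5)*(t + 1)*(t)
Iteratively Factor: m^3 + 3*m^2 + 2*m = (m)*(m^2 + 3*m + 2) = m*(m + 2)*(m + 1)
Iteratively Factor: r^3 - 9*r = (r + 3)*(r^2 - 3*r) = (r - 3)*(r + 3)*(r)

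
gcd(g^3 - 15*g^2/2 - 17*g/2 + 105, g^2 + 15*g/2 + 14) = g + 7/2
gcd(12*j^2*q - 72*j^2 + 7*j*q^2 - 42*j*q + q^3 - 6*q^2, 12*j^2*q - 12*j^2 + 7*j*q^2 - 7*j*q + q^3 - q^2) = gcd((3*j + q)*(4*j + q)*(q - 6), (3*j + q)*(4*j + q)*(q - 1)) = 12*j^2 + 7*j*q + q^2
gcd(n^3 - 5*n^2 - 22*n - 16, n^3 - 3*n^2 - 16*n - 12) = n^2 + 3*n + 2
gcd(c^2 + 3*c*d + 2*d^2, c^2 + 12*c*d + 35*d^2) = 1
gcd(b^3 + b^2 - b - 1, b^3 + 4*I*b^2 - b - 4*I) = b^2 - 1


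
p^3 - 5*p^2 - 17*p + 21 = (p - 7)*(p - 1)*(p + 3)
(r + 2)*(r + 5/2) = r^2 + 9*r/2 + 5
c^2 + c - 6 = (c - 2)*(c + 3)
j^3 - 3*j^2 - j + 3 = (j - 3)*(j - 1)*(j + 1)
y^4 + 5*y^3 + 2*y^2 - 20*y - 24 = (y - 2)*(y + 2)^2*(y + 3)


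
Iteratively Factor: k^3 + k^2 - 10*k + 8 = (k - 2)*(k^2 + 3*k - 4) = (k - 2)*(k - 1)*(k + 4)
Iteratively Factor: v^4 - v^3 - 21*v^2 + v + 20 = (v - 1)*(v^3 - 21*v - 20) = (v - 1)*(v + 1)*(v^2 - v - 20) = (v - 1)*(v + 1)*(v + 4)*(v - 5)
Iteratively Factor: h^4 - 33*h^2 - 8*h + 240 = (h + 4)*(h^3 - 4*h^2 - 17*h + 60) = (h + 4)^2*(h^2 - 8*h + 15) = (h - 5)*(h + 4)^2*(h - 3)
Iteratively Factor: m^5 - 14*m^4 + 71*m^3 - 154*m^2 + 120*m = (m - 5)*(m^4 - 9*m^3 + 26*m^2 - 24*m) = m*(m - 5)*(m^3 - 9*m^2 + 26*m - 24) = m*(m - 5)*(m - 3)*(m^2 - 6*m + 8) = m*(m - 5)*(m - 4)*(m - 3)*(m - 2)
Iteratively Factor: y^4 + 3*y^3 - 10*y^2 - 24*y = (y)*(y^3 + 3*y^2 - 10*y - 24) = y*(y - 3)*(y^2 + 6*y + 8) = y*(y - 3)*(y + 2)*(y + 4)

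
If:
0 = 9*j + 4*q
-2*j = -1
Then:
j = 1/2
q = -9/8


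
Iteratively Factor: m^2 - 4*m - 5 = (m + 1)*(m - 5)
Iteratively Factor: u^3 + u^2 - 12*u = (u)*(u^2 + u - 12) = u*(u + 4)*(u - 3)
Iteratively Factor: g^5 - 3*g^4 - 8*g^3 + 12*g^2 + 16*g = (g - 2)*(g^4 - g^3 - 10*g^2 - 8*g) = g*(g - 2)*(g^3 - g^2 - 10*g - 8) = g*(g - 4)*(g - 2)*(g^2 + 3*g + 2) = g*(g - 4)*(g - 2)*(g + 1)*(g + 2)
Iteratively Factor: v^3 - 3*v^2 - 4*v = (v + 1)*(v^2 - 4*v) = (v - 4)*(v + 1)*(v)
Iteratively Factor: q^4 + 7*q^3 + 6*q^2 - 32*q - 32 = (q - 2)*(q^3 + 9*q^2 + 24*q + 16) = (q - 2)*(q + 4)*(q^2 + 5*q + 4) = (q - 2)*(q + 1)*(q + 4)*(q + 4)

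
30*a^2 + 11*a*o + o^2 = (5*a + o)*(6*a + o)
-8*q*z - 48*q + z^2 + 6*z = (-8*q + z)*(z + 6)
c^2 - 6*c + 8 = (c - 4)*(c - 2)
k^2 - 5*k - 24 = (k - 8)*(k + 3)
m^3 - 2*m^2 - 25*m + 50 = (m - 5)*(m - 2)*(m + 5)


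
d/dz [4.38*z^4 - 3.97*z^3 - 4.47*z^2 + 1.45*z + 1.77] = 17.52*z^3 - 11.91*z^2 - 8.94*z + 1.45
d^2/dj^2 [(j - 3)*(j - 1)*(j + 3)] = 6*j - 2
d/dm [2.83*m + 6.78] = 2.83000000000000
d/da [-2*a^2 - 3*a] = -4*a - 3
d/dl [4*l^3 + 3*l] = 12*l^2 + 3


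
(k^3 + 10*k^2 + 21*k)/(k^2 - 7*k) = (k^2 + 10*k + 21)/(k - 7)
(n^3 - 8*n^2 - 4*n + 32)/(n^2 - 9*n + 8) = (n^2 - 4)/(n - 1)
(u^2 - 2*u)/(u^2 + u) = (u - 2)/(u + 1)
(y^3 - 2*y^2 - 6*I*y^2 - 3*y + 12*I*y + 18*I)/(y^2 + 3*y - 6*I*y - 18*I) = (y^2 - 2*y - 3)/(y + 3)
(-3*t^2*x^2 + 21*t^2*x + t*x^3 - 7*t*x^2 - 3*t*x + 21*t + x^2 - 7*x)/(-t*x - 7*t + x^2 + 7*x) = (3*t^2*x^2 - 21*t^2*x - t*x^3 + 7*t*x^2 + 3*t*x - 21*t - x^2 + 7*x)/(t*x + 7*t - x^2 - 7*x)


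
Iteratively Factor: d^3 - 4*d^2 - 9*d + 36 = (d + 3)*(d^2 - 7*d + 12) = (d - 3)*(d + 3)*(d - 4)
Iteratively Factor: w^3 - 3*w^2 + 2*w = (w)*(w^2 - 3*w + 2) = w*(w - 1)*(w - 2)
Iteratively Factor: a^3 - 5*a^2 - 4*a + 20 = (a + 2)*(a^2 - 7*a + 10) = (a - 5)*(a + 2)*(a - 2)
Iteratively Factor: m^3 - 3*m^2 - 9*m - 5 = (m - 5)*(m^2 + 2*m + 1) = (m - 5)*(m + 1)*(m + 1)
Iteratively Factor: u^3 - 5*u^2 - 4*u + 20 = (u + 2)*(u^2 - 7*u + 10) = (u - 5)*(u + 2)*(u - 2)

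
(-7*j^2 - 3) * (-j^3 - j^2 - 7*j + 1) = 7*j^5 + 7*j^4 + 52*j^3 - 4*j^2 + 21*j - 3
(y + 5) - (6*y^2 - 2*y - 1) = -6*y^2 + 3*y + 6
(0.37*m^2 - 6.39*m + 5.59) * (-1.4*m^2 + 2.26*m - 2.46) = -0.518*m^4 + 9.7822*m^3 - 23.1776*m^2 + 28.3528*m - 13.7514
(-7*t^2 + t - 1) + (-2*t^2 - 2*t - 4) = -9*t^2 - t - 5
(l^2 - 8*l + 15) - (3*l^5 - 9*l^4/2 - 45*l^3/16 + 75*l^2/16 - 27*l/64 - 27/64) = -3*l^5 + 9*l^4/2 + 45*l^3/16 - 59*l^2/16 - 485*l/64 + 987/64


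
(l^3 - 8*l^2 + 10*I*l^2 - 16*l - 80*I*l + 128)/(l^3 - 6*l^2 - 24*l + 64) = (l^2 + 10*I*l - 16)/(l^2 + 2*l - 8)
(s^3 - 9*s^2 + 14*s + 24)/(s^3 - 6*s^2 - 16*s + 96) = (s + 1)/(s + 4)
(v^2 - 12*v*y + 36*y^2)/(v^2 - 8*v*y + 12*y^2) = (-v + 6*y)/(-v + 2*y)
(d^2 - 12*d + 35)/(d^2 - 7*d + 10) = (d - 7)/(d - 2)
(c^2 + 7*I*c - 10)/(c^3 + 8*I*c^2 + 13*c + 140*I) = (c + 2*I)/(c^2 + 3*I*c + 28)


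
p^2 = p^2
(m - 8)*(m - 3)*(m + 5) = m^3 - 6*m^2 - 31*m + 120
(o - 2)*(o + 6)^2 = o^3 + 10*o^2 + 12*o - 72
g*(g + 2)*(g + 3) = g^3 + 5*g^2 + 6*g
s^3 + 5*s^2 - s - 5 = (s - 1)*(s + 1)*(s + 5)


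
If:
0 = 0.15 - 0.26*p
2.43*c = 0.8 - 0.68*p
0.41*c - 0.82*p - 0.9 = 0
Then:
No Solution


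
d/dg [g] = 1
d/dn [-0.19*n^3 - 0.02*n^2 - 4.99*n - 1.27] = -0.57*n^2 - 0.04*n - 4.99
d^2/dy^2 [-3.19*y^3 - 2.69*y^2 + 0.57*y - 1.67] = -19.14*y - 5.38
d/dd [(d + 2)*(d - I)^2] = (d - I)*(3*d + 4 - I)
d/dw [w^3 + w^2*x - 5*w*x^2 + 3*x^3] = 3*w^2 + 2*w*x - 5*x^2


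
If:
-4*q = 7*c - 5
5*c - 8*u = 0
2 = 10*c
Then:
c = 1/5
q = 9/10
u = 1/8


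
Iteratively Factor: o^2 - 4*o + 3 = (o - 3)*(o - 1)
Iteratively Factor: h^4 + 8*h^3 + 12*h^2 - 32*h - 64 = (h + 4)*(h^3 + 4*h^2 - 4*h - 16) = (h - 2)*(h + 4)*(h^2 + 6*h + 8) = (h - 2)*(h + 4)^2*(h + 2)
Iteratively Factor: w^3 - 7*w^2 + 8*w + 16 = (w - 4)*(w^2 - 3*w - 4) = (w - 4)*(w + 1)*(w - 4)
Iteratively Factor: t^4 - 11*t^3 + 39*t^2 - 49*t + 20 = (t - 5)*(t^3 - 6*t^2 + 9*t - 4) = (t - 5)*(t - 4)*(t^2 - 2*t + 1) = (t - 5)*(t - 4)*(t - 1)*(t - 1)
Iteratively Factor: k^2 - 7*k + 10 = (k - 5)*(k - 2)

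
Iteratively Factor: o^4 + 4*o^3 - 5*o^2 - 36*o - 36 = (o - 3)*(o^3 + 7*o^2 + 16*o + 12) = (o - 3)*(o + 2)*(o^2 + 5*o + 6) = (o - 3)*(o + 2)*(o + 3)*(o + 2)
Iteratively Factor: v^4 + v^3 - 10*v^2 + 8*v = (v)*(v^3 + v^2 - 10*v + 8) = v*(v - 2)*(v^2 + 3*v - 4) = v*(v - 2)*(v + 4)*(v - 1)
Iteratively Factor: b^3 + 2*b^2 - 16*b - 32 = (b + 2)*(b^2 - 16) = (b + 2)*(b + 4)*(b - 4)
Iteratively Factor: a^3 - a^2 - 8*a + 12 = (a - 2)*(a^2 + a - 6) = (a - 2)^2*(a + 3)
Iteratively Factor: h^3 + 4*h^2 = (h)*(h^2 + 4*h) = h*(h + 4)*(h)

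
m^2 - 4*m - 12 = (m - 6)*(m + 2)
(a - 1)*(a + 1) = a^2 - 1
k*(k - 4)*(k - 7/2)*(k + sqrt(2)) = k^4 - 15*k^3/2 + sqrt(2)*k^3 - 15*sqrt(2)*k^2/2 + 14*k^2 + 14*sqrt(2)*k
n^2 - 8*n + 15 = (n - 5)*(n - 3)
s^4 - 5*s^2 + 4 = (s - 2)*(s - 1)*(s + 1)*(s + 2)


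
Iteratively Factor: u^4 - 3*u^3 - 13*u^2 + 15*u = (u + 3)*(u^3 - 6*u^2 + 5*u) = (u - 5)*(u + 3)*(u^2 - u) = u*(u - 5)*(u + 3)*(u - 1)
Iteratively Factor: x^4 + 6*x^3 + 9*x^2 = (x)*(x^3 + 6*x^2 + 9*x) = x*(x + 3)*(x^2 + 3*x) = x^2*(x + 3)*(x + 3)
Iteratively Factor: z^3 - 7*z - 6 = (z + 1)*(z^2 - z - 6) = (z - 3)*(z + 1)*(z + 2)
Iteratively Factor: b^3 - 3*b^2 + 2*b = (b - 1)*(b^2 - 2*b) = (b - 2)*(b - 1)*(b)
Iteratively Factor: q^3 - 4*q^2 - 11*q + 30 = (q - 5)*(q^2 + q - 6) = (q - 5)*(q + 3)*(q - 2)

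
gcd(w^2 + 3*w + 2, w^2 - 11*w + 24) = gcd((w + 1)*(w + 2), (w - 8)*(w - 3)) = 1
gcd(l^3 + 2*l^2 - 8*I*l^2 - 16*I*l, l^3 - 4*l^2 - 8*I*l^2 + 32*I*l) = l^2 - 8*I*l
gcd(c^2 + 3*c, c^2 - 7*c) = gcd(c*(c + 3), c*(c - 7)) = c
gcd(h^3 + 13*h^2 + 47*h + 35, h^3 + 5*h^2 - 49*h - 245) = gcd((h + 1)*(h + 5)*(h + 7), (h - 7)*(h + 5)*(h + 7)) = h^2 + 12*h + 35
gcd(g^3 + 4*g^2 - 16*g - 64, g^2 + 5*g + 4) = g + 4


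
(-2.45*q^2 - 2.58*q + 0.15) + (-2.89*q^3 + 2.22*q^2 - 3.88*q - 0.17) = -2.89*q^3 - 0.23*q^2 - 6.46*q - 0.02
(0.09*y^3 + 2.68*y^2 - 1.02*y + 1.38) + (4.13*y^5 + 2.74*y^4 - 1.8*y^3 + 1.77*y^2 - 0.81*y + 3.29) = 4.13*y^5 + 2.74*y^4 - 1.71*y^3 + 4.45*y^2 - 1.83*y + 4.67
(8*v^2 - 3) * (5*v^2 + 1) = 40*v^4 - 7*v^2 - 3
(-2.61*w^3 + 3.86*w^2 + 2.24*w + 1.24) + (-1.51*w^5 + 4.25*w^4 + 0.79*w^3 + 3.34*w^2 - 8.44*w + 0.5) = -1.51*w^5 + 4.25*w^4 - 1.82*w^3 + 7.2*w^2 - 6.2*w + 1.74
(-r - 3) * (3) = -3*r - 9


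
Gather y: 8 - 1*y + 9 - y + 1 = 18 - 2*y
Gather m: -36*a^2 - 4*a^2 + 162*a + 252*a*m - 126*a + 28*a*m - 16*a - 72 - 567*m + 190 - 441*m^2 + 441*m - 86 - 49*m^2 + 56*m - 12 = -40*a^2 + 20*a - 490*m^2 + m*(280*a - 70) + 20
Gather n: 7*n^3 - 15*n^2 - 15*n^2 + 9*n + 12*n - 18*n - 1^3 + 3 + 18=7*n^3 - 30*n^2 + 3*n + 20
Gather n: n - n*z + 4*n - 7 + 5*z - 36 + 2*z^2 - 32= n*(5 - z) + 2*z^2 + 5*z - 75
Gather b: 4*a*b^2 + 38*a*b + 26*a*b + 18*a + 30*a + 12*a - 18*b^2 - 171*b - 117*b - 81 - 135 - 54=60*a + b^2*(4*a - 18) + b*(64*a - 288) - 270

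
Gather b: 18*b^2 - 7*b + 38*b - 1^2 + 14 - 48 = 18*b^2 + 31*b - 35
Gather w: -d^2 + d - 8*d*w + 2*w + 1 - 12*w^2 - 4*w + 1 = -d^2 + d - 12*w^2 + w*(-8*d - 2) + 2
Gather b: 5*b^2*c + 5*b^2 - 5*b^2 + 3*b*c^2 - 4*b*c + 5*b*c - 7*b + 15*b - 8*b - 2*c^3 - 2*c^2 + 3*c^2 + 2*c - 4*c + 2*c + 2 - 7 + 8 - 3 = 5*b^2*c + b*(3*c^2 + c) - 2*c^3 + c^2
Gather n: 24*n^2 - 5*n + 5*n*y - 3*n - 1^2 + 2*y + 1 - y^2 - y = 24*n^2 + n*(5*y - 8) - y^2 + y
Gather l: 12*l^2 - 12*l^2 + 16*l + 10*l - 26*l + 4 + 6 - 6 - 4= 0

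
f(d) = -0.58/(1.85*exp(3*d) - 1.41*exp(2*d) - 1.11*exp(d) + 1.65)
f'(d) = -0.58*(-5.55*exp(3*d) + 2.82*exp(2*d) + 1.11*exp(d))/(1.85*exp(3*d) - 1.41*exp(2*d) - 1.11*exp(d) + 1.65)^2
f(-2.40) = -0.38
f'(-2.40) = -0.03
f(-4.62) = -0.35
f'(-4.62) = -0.00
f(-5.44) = -0.35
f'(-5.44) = -0.00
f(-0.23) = -0.72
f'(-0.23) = 0.11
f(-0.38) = -0.70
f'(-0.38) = -0.26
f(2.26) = -0.00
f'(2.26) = 0.00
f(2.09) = -0.00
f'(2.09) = 0.00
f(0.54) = -0.12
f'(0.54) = 0.42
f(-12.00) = -0.35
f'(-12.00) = 0.00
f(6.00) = 0.00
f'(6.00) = 0.00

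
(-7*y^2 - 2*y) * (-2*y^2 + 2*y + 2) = 14*y^4 - 10*y^3 - 18*y^2 - 4*y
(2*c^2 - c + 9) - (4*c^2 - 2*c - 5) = -2*c^2 + c + 14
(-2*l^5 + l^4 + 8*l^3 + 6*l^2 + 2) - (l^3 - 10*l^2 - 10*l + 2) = -2*l^5 + l^4 + 7*l^3 + 16*l^2 + 10*l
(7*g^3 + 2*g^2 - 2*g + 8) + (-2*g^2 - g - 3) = 7*g^3 - 3*g + 5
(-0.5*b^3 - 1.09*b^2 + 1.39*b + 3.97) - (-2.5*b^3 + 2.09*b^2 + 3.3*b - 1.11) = 2.0*b^3 - 3.18*b^2 - 1.91*b + 5.08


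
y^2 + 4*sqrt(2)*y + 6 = (y + sqrt(2))*(y + 3*sqrt(2))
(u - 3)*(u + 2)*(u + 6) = u^3 + 5*u^2 - 12*u - 36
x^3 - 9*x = x*(x - 3)*(x + 3)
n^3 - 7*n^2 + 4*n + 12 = (n - 6)*(n - 2)*(n + 1)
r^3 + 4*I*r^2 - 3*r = r*(r + I)*(r + 3*I)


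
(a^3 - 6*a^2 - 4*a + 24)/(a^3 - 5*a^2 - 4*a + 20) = (a - 6)/(a - 5)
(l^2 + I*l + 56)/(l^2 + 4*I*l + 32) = (l - 7*I)/(l - 4*I)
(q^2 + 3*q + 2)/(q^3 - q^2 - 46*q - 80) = (q + 1)/(q^2 - 3*q - 40)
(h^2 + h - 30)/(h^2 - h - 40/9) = 9*(-h^2 - h + 30)/(-9*h^2 + 9*h + 40)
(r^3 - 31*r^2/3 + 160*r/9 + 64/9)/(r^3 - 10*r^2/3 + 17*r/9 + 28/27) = 3*(3*r^2 - 32*r + 64)/(9*r^2 - 33*r + 28)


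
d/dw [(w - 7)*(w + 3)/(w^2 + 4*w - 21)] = 8*(w^2 + 21)/(w^4 + 8*w^3 - 26*w^2 - 168*w + 441)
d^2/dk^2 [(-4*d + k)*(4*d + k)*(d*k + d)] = 2*d*(3*k + 1)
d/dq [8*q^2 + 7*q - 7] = 16*q + 7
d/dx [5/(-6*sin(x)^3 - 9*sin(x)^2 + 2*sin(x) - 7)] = 10*(9*sin(x)^2 + 9*sin(x) - 1)*cos(x)/(6*sin(x)^3 + 9*sin(x)^2 - 2*sin(x) + 7)^2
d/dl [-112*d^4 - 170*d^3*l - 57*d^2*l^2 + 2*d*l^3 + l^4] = -170*d^3 - 114*d^2*l + 6*d*l^2 + 4*l^3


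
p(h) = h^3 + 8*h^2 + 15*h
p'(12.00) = 639.00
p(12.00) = 3060.00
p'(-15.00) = 450.00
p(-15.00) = -1800.00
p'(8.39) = 360.42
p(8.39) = 1279.58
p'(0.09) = 16.46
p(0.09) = 1.42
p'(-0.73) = 4.92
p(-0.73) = -7.08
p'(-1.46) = -1.97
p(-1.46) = -7.96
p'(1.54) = 46.75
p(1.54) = 45.73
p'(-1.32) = -0.89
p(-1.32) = -8.16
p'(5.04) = 171.84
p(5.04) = 406.84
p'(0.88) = 31.40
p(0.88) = 20.08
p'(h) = 3*h^2 + 16*h + 15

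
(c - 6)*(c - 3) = c^2 - 9*c + 18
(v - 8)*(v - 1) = v^2 - 9*v + 8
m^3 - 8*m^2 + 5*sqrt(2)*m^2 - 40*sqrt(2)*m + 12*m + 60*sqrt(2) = (m - 6)*(m - 2)*(m + 5*sqrt(2))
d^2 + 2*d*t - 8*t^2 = (d - 2*t)*(d + 4*t)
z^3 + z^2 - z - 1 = (z - 1)*(z + 1)^2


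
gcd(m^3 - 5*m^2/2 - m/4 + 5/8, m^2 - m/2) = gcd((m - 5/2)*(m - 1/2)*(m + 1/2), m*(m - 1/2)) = m - 1/2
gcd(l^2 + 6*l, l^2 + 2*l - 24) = l + 6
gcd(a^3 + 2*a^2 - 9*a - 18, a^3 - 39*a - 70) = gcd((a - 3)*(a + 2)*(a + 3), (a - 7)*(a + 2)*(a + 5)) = a + 2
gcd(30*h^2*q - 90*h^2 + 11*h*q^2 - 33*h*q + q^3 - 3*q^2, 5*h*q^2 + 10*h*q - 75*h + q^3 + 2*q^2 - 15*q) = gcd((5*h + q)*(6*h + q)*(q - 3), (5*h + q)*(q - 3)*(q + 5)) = 5*h*q - 15*h + q^2 - 3*q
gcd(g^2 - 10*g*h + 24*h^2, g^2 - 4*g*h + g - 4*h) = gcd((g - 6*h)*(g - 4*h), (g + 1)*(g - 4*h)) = g - 4*h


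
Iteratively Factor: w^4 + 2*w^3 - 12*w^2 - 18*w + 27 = (w - 1)*(w^3 + 3*w^2 - 9*w - 27) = (w - 3)*(w - 1)*(w^2 + 6*w + 9) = (w - 3)*(w - 1)*(w + 3)*(w + 3)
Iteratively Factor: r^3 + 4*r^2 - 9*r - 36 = (r + 4)*(r^2 - 9) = (r - 3)*(r + 4)*(r + 3)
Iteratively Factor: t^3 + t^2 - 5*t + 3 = (t - 1)*(t^2 + 2*t - 3) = (t - 1)*(t + 3)*(t - 1)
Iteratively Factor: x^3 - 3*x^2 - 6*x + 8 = (x + 2)*(x^2 - 5*x + 4) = (x - 1)*(x + 2)*(x - 4)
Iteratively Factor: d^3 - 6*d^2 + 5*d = (d)*(d^2 - 6*d + 5) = d*(d - 5)*(d - 1)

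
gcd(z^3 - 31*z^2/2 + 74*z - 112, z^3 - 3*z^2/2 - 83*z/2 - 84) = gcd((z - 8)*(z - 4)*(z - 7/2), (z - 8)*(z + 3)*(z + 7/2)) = z - 8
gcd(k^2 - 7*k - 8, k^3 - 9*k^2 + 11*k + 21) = k + 1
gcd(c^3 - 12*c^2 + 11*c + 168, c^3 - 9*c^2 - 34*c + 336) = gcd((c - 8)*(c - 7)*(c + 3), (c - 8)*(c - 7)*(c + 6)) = c^2 - 15*c + 56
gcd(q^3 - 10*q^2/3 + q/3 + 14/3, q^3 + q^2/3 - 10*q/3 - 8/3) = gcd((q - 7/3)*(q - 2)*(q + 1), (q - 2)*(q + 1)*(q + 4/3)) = q^2 - q - 2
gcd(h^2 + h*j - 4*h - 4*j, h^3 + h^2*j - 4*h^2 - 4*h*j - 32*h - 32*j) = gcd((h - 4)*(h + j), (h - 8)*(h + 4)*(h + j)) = h + j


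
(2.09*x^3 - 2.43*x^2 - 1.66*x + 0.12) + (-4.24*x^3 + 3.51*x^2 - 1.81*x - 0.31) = -2.15*x^3 + 1.08*x^2 - 3.47*x - 0.19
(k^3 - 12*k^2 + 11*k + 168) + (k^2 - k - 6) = k^3 - 11*k^2 + 10*k + 162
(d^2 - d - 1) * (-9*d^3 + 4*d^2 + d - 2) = -9*d^5 + 13*d^4 + 6*d^3 - 7*d^2 + d + 2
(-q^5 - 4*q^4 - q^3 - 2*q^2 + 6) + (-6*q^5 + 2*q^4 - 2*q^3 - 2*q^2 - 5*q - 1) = -7*q^5 - 2*q^4 - 3*q^3 - 4*q^2 - 5*q + 5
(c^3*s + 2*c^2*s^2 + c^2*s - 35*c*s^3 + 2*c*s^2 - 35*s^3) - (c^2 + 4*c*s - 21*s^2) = c^3*s + 2*c^2*s^2 + c^2*s - c^2 - 35*c*s^3 + 2*c*s^2 - 4*c*s - 35*s^3 + 21*s^2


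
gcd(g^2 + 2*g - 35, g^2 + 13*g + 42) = g + 7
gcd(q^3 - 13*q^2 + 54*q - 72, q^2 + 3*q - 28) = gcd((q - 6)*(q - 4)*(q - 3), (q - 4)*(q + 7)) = q - 4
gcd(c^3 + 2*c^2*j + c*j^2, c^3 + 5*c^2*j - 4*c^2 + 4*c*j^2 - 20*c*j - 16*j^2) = c + j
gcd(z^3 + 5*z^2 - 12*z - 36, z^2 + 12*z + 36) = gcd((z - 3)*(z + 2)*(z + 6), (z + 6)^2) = z + 6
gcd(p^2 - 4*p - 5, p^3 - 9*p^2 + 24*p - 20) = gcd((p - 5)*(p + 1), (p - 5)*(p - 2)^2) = p - 5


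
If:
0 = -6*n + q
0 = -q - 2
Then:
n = -1/3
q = -2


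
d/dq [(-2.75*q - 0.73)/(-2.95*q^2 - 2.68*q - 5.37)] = (-8.1125*q^2 - 4.307*q + 12.8111)/(8.7025*q^4 + 15.812*q^3 + 38.8654*q^2 + 28.7832*q + 28.8369)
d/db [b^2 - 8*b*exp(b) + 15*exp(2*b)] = -8*b*exp(b) + 2*b + 30*exp(2*b) - 8*exp(b)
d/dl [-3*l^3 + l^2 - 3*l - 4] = -9*l^2 + 2*l - 3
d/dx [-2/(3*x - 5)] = 6/(3*x - 5)^2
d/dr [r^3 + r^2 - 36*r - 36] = 3*r^2 + 2*r - 36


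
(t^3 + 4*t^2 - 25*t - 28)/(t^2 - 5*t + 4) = (t^2 + 8*t + 7)/(t - 1)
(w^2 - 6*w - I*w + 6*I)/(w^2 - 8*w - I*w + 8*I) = (w - 6)/(w - 8)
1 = 1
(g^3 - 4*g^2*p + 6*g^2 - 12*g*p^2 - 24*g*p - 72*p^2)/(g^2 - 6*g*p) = g + 2*p + 6 + 12*p/g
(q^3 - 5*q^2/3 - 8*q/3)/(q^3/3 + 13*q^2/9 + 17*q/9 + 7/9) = 3*q*(3*q - 8)/(3*q^2 + 10*q + 7)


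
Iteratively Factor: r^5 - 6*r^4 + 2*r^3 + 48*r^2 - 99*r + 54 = (r + 3)*(r^4 - 9*r^3 + 29*r^2 - 39*r + 18) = (r - 1)*(r + 3)*(r^3 - 8*r^2 + 21*r - 18) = (r - 2)*(r - 1)*(r + 3)*(r^2 - 6*r + 9) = (r - 3)*(r - 2)*(r - 1)*(r + 3)*(r - 3)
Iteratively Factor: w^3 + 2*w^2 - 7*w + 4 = (w - 1)*(w^2 + 3*w - 4) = (w - 1)^2*(w + 4)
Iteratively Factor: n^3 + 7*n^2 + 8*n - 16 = (n + 4)*(n^2 + 3*n - 4) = (n - 1)*(n + 4)*(n + 4)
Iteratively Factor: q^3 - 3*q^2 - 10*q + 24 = (q - 4)*(q^2 + q - 6) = (q - 4)*(q + 3)*(q - 2)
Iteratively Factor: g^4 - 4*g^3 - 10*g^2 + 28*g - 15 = (g - 5)*(g^3 + g^2 - 5*g + 3) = (g - 5)*(g - 1)*(g^2 + 2*g - 3) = (g - 5)*(g - 1)^2*(g + 3)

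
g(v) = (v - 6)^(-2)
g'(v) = -2/(v - 6)^3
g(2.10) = 0.07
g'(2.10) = 0.03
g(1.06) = 0.04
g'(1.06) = 0.02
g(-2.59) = 0.01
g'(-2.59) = 0.00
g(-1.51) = 0.02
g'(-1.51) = 0.00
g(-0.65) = 0.02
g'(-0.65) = 0.01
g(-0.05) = 0.03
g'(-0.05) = 0.01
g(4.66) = 0.56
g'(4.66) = 0.83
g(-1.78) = 0.02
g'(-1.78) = 0.00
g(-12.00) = 0.00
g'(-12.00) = 0.00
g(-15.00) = 0.00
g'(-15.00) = 0.00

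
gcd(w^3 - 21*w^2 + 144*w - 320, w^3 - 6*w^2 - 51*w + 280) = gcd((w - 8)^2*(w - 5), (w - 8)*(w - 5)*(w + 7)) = w^2 - 13*w + 40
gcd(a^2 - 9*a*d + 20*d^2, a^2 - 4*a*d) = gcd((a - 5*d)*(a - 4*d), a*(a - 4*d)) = a - 4*d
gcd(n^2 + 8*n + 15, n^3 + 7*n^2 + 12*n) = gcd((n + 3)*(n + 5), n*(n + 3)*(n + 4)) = n + 3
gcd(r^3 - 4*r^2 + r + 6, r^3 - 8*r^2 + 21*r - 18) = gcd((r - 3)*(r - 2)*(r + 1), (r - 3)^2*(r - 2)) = r^2 - 5*r + 6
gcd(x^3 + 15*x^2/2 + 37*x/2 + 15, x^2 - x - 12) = x + 3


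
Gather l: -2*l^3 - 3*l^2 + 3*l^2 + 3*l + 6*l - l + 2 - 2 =-2*l^3 + 8*l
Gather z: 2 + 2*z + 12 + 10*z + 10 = 12*z + 24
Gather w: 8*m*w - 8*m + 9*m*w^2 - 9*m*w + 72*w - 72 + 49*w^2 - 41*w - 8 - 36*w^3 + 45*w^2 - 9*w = -8*m - 36*w^3 + w^2*(9*m + 94) + w*(22 - m) - 80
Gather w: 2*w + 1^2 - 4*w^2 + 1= -4*w^2 + 2*w + 2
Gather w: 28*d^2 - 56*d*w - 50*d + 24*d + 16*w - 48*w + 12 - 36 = 28*d^2 - 26*d + w*(-56*d - 32) - 24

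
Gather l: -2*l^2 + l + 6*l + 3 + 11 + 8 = -2*l^2 + 7*l + 22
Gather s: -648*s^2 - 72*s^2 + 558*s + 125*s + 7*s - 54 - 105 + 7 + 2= -720*s^2 + 690*s - 150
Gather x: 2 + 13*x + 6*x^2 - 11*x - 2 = 6*x^2 + 2*x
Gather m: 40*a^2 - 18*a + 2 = 40*a^2 - 18*a + 2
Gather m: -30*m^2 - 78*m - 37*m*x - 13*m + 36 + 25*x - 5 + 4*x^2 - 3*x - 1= -30*m^2 + m*(-37*x - 91) + 4*x^2 + 22*x + 30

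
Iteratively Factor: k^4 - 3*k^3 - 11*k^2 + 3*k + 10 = (k + 1)*(k^3 - 4*k^2 - 7*k + 10) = (k - 1)*(k + 1)*(k^2 - 3*k - 10) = (k - 1)*(k + 1)*(k + 2)*(k - 5)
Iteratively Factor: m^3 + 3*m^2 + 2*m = (m)*(m^2 + 3*m + 2) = m*(m + 1)*(m + 2)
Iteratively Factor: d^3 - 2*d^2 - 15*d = (d)*(d^2 - 2*d - 15) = d*(d - 5)*(d + 3)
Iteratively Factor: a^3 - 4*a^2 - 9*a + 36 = (a + 3)*(a^2 - 7*a + 12) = (a - 3)*(a + 3)*(a - 4)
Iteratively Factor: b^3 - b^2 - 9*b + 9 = (b - 1)*(b^2 - 9) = (b - 1)*(b + 3)*(b - 3)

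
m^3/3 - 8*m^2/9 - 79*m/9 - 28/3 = (m/3 + 1)*(m - 7)*(m + 4/3)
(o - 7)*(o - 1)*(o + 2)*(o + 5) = o^4 - o^3 - 39*o^2 - 31*o + 70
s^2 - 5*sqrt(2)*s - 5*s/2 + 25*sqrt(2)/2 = (s - 5/2)*(s - 5*sqrt(2))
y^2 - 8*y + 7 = (y - 7)*(y - 1)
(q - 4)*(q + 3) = q^2 - q - 12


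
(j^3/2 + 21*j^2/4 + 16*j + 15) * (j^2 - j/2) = j^5/2 + 5*j^4 + 107*j^3/8 + 7*j^2 - 15*j/2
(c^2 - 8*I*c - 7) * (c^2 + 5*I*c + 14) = c^4 - 3*I*c^3 + 47*c^2 - 147*I*c - 98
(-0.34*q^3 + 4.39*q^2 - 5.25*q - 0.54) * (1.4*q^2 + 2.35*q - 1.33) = -0.476*q^5 + 5.347*q^4 + 3.4187*q^3 - 18.9322*q^2 + 5.7135*q + 0.7182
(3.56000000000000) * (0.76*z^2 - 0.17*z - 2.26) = 2.7056*z^2 - 0.6052*z - 8.0456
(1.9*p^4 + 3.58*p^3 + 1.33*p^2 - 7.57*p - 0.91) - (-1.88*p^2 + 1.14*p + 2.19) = 1.9*p^4 + 3.58*p^3 + 3.21*p^2 - 8.71*p - 3.1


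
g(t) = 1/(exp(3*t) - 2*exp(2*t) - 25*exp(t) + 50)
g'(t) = (-3*exp(3*t) + 4*exp(2*t) + 25*exp(t))/(exp(3*t) - 2*exp(2*t) - 25*exp(t) + 50)^2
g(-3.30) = 0.02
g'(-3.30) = 0.00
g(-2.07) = 0.02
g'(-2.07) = 0.00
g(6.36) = 0.00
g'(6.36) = -0.00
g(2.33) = 0.00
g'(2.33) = -0.01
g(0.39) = 0.08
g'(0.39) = 0.25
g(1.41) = -0.06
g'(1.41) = -0.12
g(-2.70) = 0.02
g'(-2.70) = 0.00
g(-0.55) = 0.03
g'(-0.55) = 0.01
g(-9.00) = 0.02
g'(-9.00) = 0.00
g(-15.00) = 0.02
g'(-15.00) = 0.00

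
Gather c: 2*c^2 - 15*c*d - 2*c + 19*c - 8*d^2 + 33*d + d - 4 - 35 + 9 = 2*c^2 + c*(17 - 15*d) - 8*d^2 + 34*d - 30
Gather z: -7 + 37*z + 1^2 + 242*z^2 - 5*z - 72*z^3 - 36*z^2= -72*z^3 + 206*z^2 + 32*z - 6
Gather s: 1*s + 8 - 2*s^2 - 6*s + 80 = -2*s^2 - 5*s + 88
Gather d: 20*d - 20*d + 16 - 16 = 0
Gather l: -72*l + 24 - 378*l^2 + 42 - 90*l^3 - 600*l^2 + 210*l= -90*l^3 - 978*l^2 + 138*l + 66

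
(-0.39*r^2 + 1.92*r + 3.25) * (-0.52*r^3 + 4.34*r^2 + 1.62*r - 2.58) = 0.2028*r^5 - 2.691*r^4 + 6.011*r^3 + 18.2216*r^2 + 0.311400000000001*r - 8.385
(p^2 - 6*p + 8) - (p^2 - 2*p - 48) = 56 - 4*p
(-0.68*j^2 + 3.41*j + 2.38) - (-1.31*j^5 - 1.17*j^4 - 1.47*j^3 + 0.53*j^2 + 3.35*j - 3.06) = 1.31*j^5 + 1.17*j^4 + 1.47*j^3 - 1.21*j^2 + 0.0600000000000001*j + 5.44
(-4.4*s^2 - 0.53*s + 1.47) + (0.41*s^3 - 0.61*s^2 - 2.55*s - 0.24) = 0.41*s^3 - 5.01*s^2 - 3.08*s + 1.23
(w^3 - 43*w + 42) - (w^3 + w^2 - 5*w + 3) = -w^2 - 38*w + 39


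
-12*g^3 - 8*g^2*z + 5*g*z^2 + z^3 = (-2*g + z)*(g + z)*(6*g + z)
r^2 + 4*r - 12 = (r - 2)*(r + 6)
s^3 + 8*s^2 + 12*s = s*(s + 2)*(s + 6)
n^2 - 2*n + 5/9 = (n - 5/3)*(n - 1/3)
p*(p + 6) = p^2 + 6*p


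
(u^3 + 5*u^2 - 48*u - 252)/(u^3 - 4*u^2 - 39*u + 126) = (u + 6)/(u - 3)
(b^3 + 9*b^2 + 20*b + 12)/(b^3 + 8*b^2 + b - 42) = (b^3 + 9*b^2 + 20*b + 12)/(b^3 + 8*b^2 + b - 42)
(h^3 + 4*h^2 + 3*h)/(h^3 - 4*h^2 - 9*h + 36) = h*(h + 1)/(h^2 - 7*h + 12)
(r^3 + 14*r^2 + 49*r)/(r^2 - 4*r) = (r^2 + 14*r + 49)/(r - 4)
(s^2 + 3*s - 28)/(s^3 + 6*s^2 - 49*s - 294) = (s - 4)/(s^2 - s - 42)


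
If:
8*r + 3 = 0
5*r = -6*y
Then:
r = -3/8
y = 5/16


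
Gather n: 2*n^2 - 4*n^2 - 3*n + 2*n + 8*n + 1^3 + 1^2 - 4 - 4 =-2*n^2 + 7*n - 6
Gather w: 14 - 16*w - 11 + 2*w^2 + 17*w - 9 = 2*w^2 + w - 6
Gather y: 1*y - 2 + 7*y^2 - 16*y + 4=7*y^2 - 15*y + 2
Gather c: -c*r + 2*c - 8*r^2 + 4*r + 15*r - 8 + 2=c*(2 - r) - 8*r^2 + 19*r - 6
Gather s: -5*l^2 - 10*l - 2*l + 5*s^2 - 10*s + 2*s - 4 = -5*l^2 - 12*l + 5*s^2 - 8*s - 4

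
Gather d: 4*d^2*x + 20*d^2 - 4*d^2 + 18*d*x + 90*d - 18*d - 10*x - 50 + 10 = d^2*(4*x + 16) + d*(18*x + 72) - 10*x - 40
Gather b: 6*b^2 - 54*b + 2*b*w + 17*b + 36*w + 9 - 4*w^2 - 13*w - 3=6*b^2 + b*(2*w - 37) - 4*w^2 + 23*w + 6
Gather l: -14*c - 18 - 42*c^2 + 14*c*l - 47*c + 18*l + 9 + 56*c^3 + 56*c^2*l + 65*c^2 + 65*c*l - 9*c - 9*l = 56*c^3 + 23*c^2 - 70*c + l*(56*c^2 + 79*c + 9) - 9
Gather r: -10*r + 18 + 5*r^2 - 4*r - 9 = 5*r^2 - 14*r + 9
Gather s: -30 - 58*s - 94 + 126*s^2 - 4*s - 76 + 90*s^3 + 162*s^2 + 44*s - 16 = 90*s^3 + 288*s^2 - 18*s - 216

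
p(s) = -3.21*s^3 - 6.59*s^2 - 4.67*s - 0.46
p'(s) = -9.63*s^2 - 13.18*s - 4.67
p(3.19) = -186.62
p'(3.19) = -144.71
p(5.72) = -843.54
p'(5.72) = -395.14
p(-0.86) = 0.72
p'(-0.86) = -0.46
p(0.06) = -0.76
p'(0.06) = -5.50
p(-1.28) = 1.45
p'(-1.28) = -3.58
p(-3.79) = 97.33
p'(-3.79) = -93.04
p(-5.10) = 277.76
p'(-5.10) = -187.93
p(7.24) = -1597.91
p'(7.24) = -604.87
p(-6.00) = 483.68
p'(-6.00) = -272.27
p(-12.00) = 4653.50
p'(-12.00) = -1233.23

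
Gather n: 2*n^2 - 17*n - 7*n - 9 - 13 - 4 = 2*n^2 - 24*n - 26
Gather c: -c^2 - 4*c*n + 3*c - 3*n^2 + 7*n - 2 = -c^2 + c*(3 - 4*n) - 3*n^2 + 7*n - 2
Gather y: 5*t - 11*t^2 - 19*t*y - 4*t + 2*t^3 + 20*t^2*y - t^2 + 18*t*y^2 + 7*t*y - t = 2*t^3 - 12*t^2 + 18*t*y^2 + y*(20*t^2 - 12*t)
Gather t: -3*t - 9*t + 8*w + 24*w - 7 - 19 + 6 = -12*t + 32*w - 20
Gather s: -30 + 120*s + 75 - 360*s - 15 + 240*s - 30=0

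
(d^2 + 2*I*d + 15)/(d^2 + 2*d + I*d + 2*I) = (d^2 + 2*I*d + 15)/(d^2 + d*(2 + I) + 2*I)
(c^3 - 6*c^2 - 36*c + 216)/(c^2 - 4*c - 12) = (c^2 - 36)/(c + 2)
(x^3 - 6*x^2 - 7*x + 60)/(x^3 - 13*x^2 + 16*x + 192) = (x^2 - 9*x + 20)/(x^2 - 16*x + 64)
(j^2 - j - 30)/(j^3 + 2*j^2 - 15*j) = (j - 6)/(j*(j - 3))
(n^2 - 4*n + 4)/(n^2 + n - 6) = (n - 2)/(n + 3)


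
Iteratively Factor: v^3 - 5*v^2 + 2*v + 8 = (v - 2)*(v^2 - 3*v - 4) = (v - 2)*(v + 1)*(v - 4)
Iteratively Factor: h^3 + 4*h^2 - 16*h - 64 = (h - 4)*(h^2 + 8*h + 16) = (h - 4)*(h + 4)*(h + 4)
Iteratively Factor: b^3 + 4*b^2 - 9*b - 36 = (b - 3)*(b^2 + 7*b + 12) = (b - 3)*(b + 3)*(b + 4)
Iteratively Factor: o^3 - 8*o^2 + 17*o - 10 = (o - 2)*(o^2 - 6*o + 5) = (o - 5)*(o - 2)*(o - 1)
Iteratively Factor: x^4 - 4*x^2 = (x)*(x^3 - 4*x) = x^2*(x^2 - 4) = x^2*(x + 2)*(x - 2)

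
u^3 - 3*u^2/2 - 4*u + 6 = (u - 2)*(u - 3/2)*(u + 2)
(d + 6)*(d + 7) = d^2 + 13*d + 42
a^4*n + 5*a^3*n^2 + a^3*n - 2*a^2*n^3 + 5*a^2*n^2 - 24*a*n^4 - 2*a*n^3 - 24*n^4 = (a - 2*n)*(a + 3*n)*(a + 4*n)*(a*n + n)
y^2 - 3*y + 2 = (y - 2)*(y - 1)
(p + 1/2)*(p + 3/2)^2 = p^3 + 7*p^2/2 + 15*p/4 + 9/8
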